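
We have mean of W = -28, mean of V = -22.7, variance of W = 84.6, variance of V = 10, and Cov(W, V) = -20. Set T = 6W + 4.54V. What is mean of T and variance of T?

mean of T = -271.058, variance of T = 2162.116

mean of T = 6·mean of W + 4.54·mean of V = 6·(-28) + 4.54·(-22.7) = -271.058.
variance of T = a²·variance of W + b²·variance of V + 2ab·Cov(W, V) with a = 6, b = 4.54.
= 6²·84.6 + 4.54²·10 + 2·6·4.54·(-20)
= 3045.6 + 206.116 + (-1089.6) = 2162.116.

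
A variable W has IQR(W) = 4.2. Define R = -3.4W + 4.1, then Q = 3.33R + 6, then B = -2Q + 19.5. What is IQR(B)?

IQR(R) = |-3.4|·4.2 = 14.28.
IQR(Q) = |3.33|·14.28 = 47.5524.
IQR(B) = |-2|·47.5524 = 95.1048.

IQR(B) = 95.1048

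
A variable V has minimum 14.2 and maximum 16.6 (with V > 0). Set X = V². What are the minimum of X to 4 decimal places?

min(X) = 201.64

V² is increasing on this domain, so min(X) comes from min(V) = 14.2: min(X) = square(14.2) = 201.64.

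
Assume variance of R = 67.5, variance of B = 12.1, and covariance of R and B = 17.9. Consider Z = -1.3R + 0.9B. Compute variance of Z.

variance of Z = a²·variance of R + b²·variance of B + 2ab·covariance of R and B with a = -1.3, b = 0.9.
= (-1.3)²·67.5 + 0.9²·12.1 + 2·(-1.3)·0.9·17.9
= 114.075 + 9.801 + (-41.886) = 81.99.

variance of Z = 81.99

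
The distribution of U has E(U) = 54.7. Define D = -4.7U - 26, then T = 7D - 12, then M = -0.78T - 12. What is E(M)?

E(M) = 1543.0314

E(D) = (-4.7)·54.7 + (-26) = -283.09.
E(T) = 7·(-283.09) + (-12) = -1993.63.
E(M) = (-0.78)·(-1993.63) + (-12) = 1543.0314.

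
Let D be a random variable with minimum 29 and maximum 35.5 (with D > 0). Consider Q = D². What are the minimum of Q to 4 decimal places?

min(Q) = 841

D² is increasing on this domain, so min(Q) comes from min(D) = 29: min(Q) = square(29) = 841.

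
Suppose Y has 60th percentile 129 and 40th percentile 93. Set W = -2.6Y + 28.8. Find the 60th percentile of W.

60th percentile of W = -213

Since a = -2.6 < 0 the transformation is decreasing, reversing order: the 60th percentile of W corresponds to the 40th percentile of Y.
So P_{60}(W) = a·P_{40}(Y) + b = (-2.6)·93 + 28.8 = -213.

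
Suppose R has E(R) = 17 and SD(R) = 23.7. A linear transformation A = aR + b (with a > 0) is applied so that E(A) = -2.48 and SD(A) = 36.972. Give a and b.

a = 1.56, b = -29

SD(A) = a·SD(R) (a > 0), so a = 36.972/23.7 = 1.56.
E(A) = a·E(R) + b, so b = -2.48 − 1.56·17 = -29.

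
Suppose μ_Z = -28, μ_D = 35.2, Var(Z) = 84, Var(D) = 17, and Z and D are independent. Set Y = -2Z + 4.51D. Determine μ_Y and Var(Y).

μ_Y = 214.752, Var(Y) = 681.7817

μ_Y = (-2)·μ_Z + 4.51·μ_D = (-2)·(-28) + 4.51·35.2 = 214.752.
Var(Y) = a²·Var(Z) + b²·Var(D) + 2ab·covariance of Z and D with a = -2, b = 4.51.
Independence gives covariance of Z and D = 0.
= (-2)²·84 + 4.51²·17 + 2·(-2)·4.51·0
= 336 + 345.7817 + 0 = 681.7817.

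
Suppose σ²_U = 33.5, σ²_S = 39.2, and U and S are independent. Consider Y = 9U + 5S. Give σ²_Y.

σ²_Y = a²·σ²_U + b²·σ²_S + 2ab·Cov[U, S] with a = 9, b = 5.
Independence gives Cov[U, S] = 0.
= 9²·33.5 + 5²·39.2 + 2·9·5·0
= 2713.5 + 980 + 0 = 3693.5.

σ²_Y = 3693.5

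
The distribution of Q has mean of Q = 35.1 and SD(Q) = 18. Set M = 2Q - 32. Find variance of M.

M = 2Q - 32 is linear with a = 2, b = -32.
variance of Q = 18² = 324.
variance of M = a²·variance of Q = 2²·324 = 1296 (the additive constant -32 does not affect variance).

variance of M = 1296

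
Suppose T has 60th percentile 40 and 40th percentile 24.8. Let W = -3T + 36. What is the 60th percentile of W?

Since a = -3 < 0 the transformation is decreasing, reversing order: the 60th percentile of W corresponds to the 40th percentile of T.
So P_{60}(W) = a·P_{40}(T) + b = (-3)·24.8 + 36 = -38.4.

60th percentile of W = -38.4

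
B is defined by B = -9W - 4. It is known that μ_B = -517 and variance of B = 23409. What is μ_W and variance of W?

From B = -9W - 4: μ_B = a·μ_W + b, so μ_W = (μ_B − b)/a = (-517 − (-4))/(-9) = 57.
variance of B = a²·variance of W, so variance of W = 23409/(-9)² = 289.

μ_W = 57, variance of W = 289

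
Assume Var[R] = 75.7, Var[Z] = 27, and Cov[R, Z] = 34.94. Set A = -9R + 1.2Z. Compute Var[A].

Var[A] = a²·Var[R] + b²·Var[Z] + 2ab·Cov[R, Z] with a = -9, b = 1.2.
= (-9)²·75.7 + 1.2²·27 + 2·(-9)·1.2·34.94
= 6131.7 + 38.88 + (-754.704) = 5415.876.

Var[A] = 5415.876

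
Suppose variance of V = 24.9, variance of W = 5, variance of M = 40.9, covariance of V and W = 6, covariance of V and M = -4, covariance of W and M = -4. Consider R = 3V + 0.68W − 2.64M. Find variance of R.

variance of R = a²·variance of V + b²·variance of W + c²·variance of M + 2ab·covariance of V and W + 2ac·covariance of V and M + 2bc·covariance of W and M, with a = 3, b = 0.68, c = -2.64.
= 224.1 + 2.312 + 285.05664 + 24.48 + 63.36 + 14.3616
= 613.67024.

variance of R = 613.67024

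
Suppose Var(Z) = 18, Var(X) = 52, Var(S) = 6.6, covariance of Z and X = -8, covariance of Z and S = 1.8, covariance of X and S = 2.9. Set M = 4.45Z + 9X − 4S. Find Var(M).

Var(M) = a²·Var(Z) + b²·Var(X) + c²·Var(S) + 2ab·covariance of Z and X + 2ac·covariance of Z and S + 2bc·covariance of X and S, with a = 4.45, b = 9, c = -4.
= 356.445 + 4212 + 105.6 + (-640.8) + (-64.08) + (-208.8)
= 3760.365.

Var(M) = 3760.365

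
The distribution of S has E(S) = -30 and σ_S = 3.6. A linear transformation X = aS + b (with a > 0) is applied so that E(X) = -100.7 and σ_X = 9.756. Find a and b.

a = 2.71, b = -19.4

σ_X = a·σ_S (a > 0), so a = 9.756/3.6 = 2.71.
E(X) = a·E(S) + b, so b = -100.7 − 2.71·(-30) = -19.4.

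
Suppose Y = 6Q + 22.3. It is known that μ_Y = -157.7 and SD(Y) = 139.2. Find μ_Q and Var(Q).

From Y = 6Q + 22.3: μ_Y = a·μ_Q + b, so μ_Q = (μ_Y − b)/a = (-157.7 − 22.3)/6 = -30.
Var(Y) = 139.2² = 19376.64.
Var(Y) = a²·Var(Q), so Var(Q) = 19376.64/6² = 538.24.

μ_Q = -30, Var(Q) = 538.24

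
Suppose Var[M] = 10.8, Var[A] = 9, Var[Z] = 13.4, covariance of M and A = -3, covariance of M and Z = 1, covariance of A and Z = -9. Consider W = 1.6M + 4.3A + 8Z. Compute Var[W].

Var[W] = 416.778

Var[W] = a²·Var[M] + b²·Var[A] + c²·Var[Z] + 2ab·covariance of M and A + 2ac·covariance of M and Z + 2bc·covariance of A and Z, with a = 1.6, b = 4.3, c = 8.
= 27.648 + 166.41 + 857.6 + (-41.28) + 25.6 + (-619.2)
= 416.778.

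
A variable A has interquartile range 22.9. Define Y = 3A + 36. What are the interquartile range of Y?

Under Y = aA + b, IQR(Y) = |a|·IQR(A) = |3|·22.9 = 68.7 (shifts cancel; spread scales by |a|).

IQR(Y) = 68.7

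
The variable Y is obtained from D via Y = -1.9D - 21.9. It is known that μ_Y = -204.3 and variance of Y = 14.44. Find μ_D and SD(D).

μ_D = 96, SD(D) = 2

From Y = -1.9D - 21.9: μ_Y = a·μ_D + b, so μ_D = (μ_Y − b)/a = (-204.3 − (-21.9))/(-1.9) = 96.
SD(Y) = √14.44 = 3.8.
SD(Y) = |a|·SD(D), so SD(D) = 3.8/|-1.9| = 2.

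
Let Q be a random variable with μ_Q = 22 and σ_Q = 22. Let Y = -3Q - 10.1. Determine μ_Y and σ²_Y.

Y = -3Q - 10.1 is linear with a = -3, b = -10.1.
μ_Y = a·μ_Q + b = (-3)·22 + (-10.1) = -76.1.
σ²_Q = 22² = 484.
σ²_Y = a²·σ²_Q = (-3)²·484 = 4356 (the additive constant -10.1 does not affect variance).

μ_Y = -76.1, σ²_Y = 4356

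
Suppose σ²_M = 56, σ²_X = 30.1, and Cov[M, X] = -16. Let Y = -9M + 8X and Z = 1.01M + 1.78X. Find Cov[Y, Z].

Cov[Y, Z] = 46.624

By bilinearity, Cov[Y, Z] = ac·σ²_M + bd·σ²_X + (ad+bc)·Cov[M, X], with a=-9, b=8, c=1.01, d=1.78.
ac·σ²_M = (-9)·1.01·56 = -509.04
bd·σ²_X = 8·1.78·30.1 = 428.624
(ad+bc)·Cov[M, X] = (-7.94)·(-16) = 127.04
Cov[Y, Z] = -509.04 + 428.624 + 127.04 = 46.624.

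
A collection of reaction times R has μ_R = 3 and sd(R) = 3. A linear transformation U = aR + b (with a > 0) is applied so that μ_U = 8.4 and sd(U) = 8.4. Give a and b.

sd(U) = a·sd(R) (a > 0), so a = 8.4/3 = 2.8.
μ_U = a·μ_R + b, so b = 8.4 − 2.8·3 = 0.

a = 2.8, b = 0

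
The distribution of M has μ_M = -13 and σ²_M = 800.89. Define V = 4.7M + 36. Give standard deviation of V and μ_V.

standard deviation of V = 133.01, μ_V = -25.1

V = 4.7M + 36 is linear with a = 4.7, b = 36.
standard deviation of M = √800.89 = 28.3.
standard deviation of V = |a|·standard deviation of M = |4.7|·28.3 = 133.01.
μ_V = a·μ_M + b = 4.7·(-13) + 36 = -25.1.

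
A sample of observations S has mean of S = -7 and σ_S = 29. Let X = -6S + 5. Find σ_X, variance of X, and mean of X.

σ_X = 174, variance of X = 30276, mean of X = 47

X = -6S + 5 is linear with a = -6, b = 5.
σ_X = |a|·σ_S = |-6|·29 = 174.
variance of S = 29² = 841.
variance of X = a²·variance of S = (-6)²·841 = 30276 (the additive constant 5 does not affect variance).
mean of X = a·mean of S + b = (-6)·(-7) + 5 = 47.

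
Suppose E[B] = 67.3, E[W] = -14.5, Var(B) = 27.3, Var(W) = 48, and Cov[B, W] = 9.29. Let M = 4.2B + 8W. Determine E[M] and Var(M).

E[M] = 4.2·E[B] + 8·E[W] = 4.2·67.3 + 8·(-14.5) = 166.66.
Var(M) = a²·Var(B) + b²·Var(W) + 2ab·Cov[B, W] with a = 4.2, b = 8.
= 4.2²·27.3 + 8²·48 + 2·4.2·8·9.29
= 481.572 + 3072 + 624.288 = 4177.86.

E[M] = 166.66, Var(M) = 4177.86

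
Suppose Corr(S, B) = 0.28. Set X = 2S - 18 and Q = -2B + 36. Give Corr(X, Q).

Corr(X, Q) = -0.28

Linear rescalings preserve |correlation|; the slopes 2 and -2 have opposite signs, so the correlation flips sign: Corr(X, Q) = −Corr(S, B) = -0.28.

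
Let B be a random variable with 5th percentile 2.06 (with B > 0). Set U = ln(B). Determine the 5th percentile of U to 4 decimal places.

ln(B) is increasing, so P_{5}(U) = g(P_{5}(B)) ≈ 0.7227.

5th percentile of U = 0.7227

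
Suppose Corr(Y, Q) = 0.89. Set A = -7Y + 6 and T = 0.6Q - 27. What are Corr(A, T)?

Corr(A, T) = -0.89

Linear rescalings preserve |correlation|; the slopes -7 and 0.6 have opposite signs, so the correlation flips sign: Corr(A, T) = −Corr(Y, Q) = -0.89.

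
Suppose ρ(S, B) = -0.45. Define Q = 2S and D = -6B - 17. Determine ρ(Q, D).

Linear rescalings preserve |correlation|; the slopes 2 and -6 have opposite signs, so the correlation flips sign: ρ(Q, D) = −ρ(S, B) = 0.45.

ρ(Q, D) = 0.45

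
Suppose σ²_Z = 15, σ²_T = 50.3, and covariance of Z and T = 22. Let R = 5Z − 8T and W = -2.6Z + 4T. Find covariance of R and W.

By bilinearity, covariance of R and W = ac·σ²_Z + bd·σ²_T + (ad+bc)·covariance of Z and T, with a=5, b=-8, c=-2.6, d=4.
ac·σ²_Z = 5·(-2.6)·15 = -195
bd·σ²_T = (-8)·4·50.3 = -1609.6
(ad+bc)·covariance of Z and T = (40.8)·22 = 897.6
covariance of R and W = -195 + (-1609.6) + 897.6 = -907.

covariance of R and W = -907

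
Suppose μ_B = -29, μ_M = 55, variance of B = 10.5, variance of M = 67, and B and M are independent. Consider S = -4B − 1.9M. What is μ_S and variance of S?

μ_S = 11.5, variance of S = 409.87

μ_S = (-4)·μ_B + (-1.9)·μ_M = (-4)·(-29) + (-1.9)·55 = 11.5.
variance of S = a²·variance of B + b²·variance of M + 2ab·covariance of B and M with a = -4, b = -1.9.
Independence gives covariance of B and M = 0.
= (-4)²·10.5 + (-1.9)²·67 + 2·(-4)·(-1.9)·0
= 168 + 241.87 + 0 = 409.87.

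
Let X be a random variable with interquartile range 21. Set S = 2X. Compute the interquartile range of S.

Under S = aX + b, IQR(S) = |a|·IQR(X) = |2|·21 = 42 (shifts cancel; spread scales by |a|).

IQR(S) = 42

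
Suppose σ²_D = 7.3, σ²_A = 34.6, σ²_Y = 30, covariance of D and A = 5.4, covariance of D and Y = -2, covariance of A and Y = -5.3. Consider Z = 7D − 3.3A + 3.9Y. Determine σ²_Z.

σ²_Z = a²·σ²_D + b²·σ²_A + c²·σ²_Y + 2ab·covariance of D and A + 2ac·covariance of D and Y + 2bc·covariance of A and Y, with a = 7, b = -3.3, c = 3.9.
= 357.7 + 376.794 + 456.3 + (-249.48) + (-109.2) + 136.422
= 968.536.

σ²_Z = 968.536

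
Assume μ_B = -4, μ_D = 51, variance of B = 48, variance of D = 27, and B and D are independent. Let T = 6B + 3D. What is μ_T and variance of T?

μ_T = 6·μ_B + 3·μ_D = 6·(-4) + 3·51 = 129.
variance of T = a²·variance of B + b²·variance of D + 2ab·Cov[B, D] with a = 6, b = 3.
Independence gives Cov[B, D] = 0.
= 6²·48 + 3²·27 + 2·6·3·0
= 1728 + 243 + 0 = 1971.

μ_T = 129, variance of T = 1971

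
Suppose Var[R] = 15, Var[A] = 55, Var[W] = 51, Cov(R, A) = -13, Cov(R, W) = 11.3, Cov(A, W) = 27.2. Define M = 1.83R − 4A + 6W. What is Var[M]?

Var[M] = a²·Var[R] + b²·Var[A] + c²·Var[W] + 2ab·Cov(R, A) + 2ac·Cov(R, W) + 2bc·Cov(A, W), with a = 1.83, b = -4, c = 6.
= 50.2335 + 880 + 1836 + 190.32 + 248.148 + (-1305.6)
= 1899.1015.

Var[M] = 1899.1015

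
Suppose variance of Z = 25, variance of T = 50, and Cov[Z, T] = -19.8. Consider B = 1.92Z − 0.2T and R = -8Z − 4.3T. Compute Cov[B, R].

By bilinearity, Cov[B, R] = ac·variance of Z + bd·variance of T + (ad+bc)·Cov[Z, T], with a=1.92, b=-0.2, c=-8, d=-4.3.
ac·variance of Z = 1.92·(-8)·25 = -384
bd·variance of T = (-0.2)·(-4.3)·50 = 43
(ad+bc)·Cov[Z, T] = (-6.656)·(-19.8) = 131.7888
Cov[B, R] = -384 + 43 + 131.7888 = -209.2112.

Cov[B, R] = -209.2112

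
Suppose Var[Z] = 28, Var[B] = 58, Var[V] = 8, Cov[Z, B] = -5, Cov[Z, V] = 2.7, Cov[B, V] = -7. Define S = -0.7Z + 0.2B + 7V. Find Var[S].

Var[S] = a²·Var[Z] + b²·Var[B] + c²·Var[V] + 2ab·Cov[Z, B] + 2ac·Cov[Z, V] + 2bc·Cov[B, V], with a = -0.7, b = 0.2, c = 7.
= 13.72 + 2.32 + 392 + 1.4 + (-26.46) + (-19.6)
= 363.38.

Var[S] = 363.38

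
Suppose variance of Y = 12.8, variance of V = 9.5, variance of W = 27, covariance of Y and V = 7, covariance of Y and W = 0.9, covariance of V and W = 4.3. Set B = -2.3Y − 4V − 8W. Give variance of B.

variance of B = 2384.832

variance of B = a²·variance of Y + b²·variance of V + c²·variance of W + 2ab·covariance of Y and V + 2ac·covariance of Y and W + 2bc·covariance of V and W, with a = -2.3, b = -4, c = -8.
= 67.712 + 152 + 1728 + 128.8 + 33.12 + 275.2
= 2384.832.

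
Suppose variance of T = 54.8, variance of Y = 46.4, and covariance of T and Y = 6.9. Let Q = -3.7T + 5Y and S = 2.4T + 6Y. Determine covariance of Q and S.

covariance of Q and S = 834.996

By bilinearity, covariance of Q and S = ac·variance of T + bd·variance of Y + (ad+bc)·covariance of T and Y, with a=-3.7, b=5, c=2.4, d=6.
ac·variance of T = (-3.7)·2.4·54.8 = -486.624
bd·variance of Y = 5·6·46.4 = 1392
(ad+bc)·covariance of T and Y = (-10.2)·6.9 = -70.38
covariance of Q and S = -486.624 + 1392 + (-70.38) = 834.996.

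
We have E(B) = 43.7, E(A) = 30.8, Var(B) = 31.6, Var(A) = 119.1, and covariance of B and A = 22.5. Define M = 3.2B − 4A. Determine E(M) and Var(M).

E(M) = 3.2·E(B) + (-4)·E(A) = 3.2·43.7 + (-4)·30.8 = 16.64.
Var(M) = a²·Var(B) + b²·Var(A) + 2ab·covariance of B and A with a = 3.2, b = -4.
= 3.2²·31.6 + (-4)²·119.1 + 2·3.2·(-4)·22.5
= 323.584 + 1905.6 + (-576) = 1653.184.

E(M) = 16.64, Var(M) = 1653.184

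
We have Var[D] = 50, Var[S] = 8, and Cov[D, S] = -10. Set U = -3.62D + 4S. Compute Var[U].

Var[U] = a²·Var[D] + b²·Var[S] + 2ab·Cov[D, S] with a = -3.62, b = 4.
= (-3.62)²·50 + 4²·8 + 2·(-3.62)·4·(-10)
= 655.22 + 128 + 289.6 = 1072.82.

Var[U] = 1072.82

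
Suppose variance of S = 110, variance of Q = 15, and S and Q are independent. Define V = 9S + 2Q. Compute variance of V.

variance of V = 8970

variance of V = a²·variance of S + b²·variance of Q + 2ab·covariance of S and Q with a = 9, b = 2.
Independence gives covariance of S and Q = 0.
= 9²·110 + 2²·15 + 2·9·2·0
= 8910 + 60 + 0 = 8970.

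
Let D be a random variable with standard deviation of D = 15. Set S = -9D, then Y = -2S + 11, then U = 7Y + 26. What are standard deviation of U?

standard deviation of U = 1890

standard deviation of S = |-9|·15 = 135.
standard deviation of Y = |-2|·135 = 270.
standard deviation of U = |7|·270 = 1890.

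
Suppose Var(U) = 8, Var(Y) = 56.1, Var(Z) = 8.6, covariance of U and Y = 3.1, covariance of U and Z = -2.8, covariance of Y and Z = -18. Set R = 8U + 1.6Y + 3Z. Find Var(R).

Var(R) = 505.176

Var(R) = a²·Var(U) + b²·Var(Y) + c²·Var(Z) + 2ab·covariance of U and Y + 2ac·covariance of U and Z + 2bc·covariance of Y and Z, with a = 8, b = 1.6, c = 3.
= 512 + 143.616 + 77.4 + 79.36 + (-134.4) + (-172.8)
= 505.176.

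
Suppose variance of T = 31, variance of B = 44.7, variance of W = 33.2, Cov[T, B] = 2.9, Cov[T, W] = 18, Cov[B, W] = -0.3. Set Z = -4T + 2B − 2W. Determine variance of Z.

variance of Z = 1051.6

variance of Z = a²·variance of T + b²·variance of B + c²·variance of W + 2ab·Cov[T, B] + 2ac·Cov[T, W] + 2bc·Cov[B, W], with a = -4, b = 2, c = -2.
= 496 + 178.8 + 132.8 + (-46.4) + 288 + 2.4
= 1051.6.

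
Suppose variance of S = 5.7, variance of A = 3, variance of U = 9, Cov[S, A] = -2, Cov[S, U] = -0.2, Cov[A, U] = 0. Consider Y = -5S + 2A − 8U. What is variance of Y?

variance of Y = a²·variance of S + b²·variance of A + c²·variance of U + 2ab·Cov[S, A] + 2ac·Cov[S, U] + 2bc·Cov[A, U], with a = -5, b = 2, c = -8.
= 142.5 + 12 + 576 + 40 + (-16) + 0
= 754.5.

variance of Y = 754.5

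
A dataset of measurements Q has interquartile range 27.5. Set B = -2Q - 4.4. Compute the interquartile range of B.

IQR(B) = 55

Under B = aQ + b, IQR(B) = |a|·IQR(Q) = |-2|·27.5 = 55 (shifts cancel; spread scales by |a|).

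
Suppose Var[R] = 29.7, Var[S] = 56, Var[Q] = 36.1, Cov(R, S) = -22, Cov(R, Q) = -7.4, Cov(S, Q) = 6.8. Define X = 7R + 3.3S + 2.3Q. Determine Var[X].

Var[X] = 1104.653

Var[X] = a²·Var[R] + b²·Var[S] + c²·Var[Q] + 2ab·Cov(R, S) + 2ac·Cov(R, Q) + 2bc·Cov(S, Q), with a = 7, b = 3.3, c = 2.3.
= 1455.3 + 609.84 + 190.969 + (-1016.4) + (-238.28) + 103.224
= 1104.653.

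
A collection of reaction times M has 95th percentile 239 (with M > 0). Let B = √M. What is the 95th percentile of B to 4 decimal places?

√M is increasing, so P_{95}(B) = g(P_{95}(M)) ≈ 15.4596.

95th percentile of B = 15.4596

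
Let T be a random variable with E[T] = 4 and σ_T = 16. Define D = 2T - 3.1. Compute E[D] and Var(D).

D = 2T - 3.1 is linear with a = 2, b = -3.1.
E[D] = a·E[T] + b = 2·4 + (-3.1) = 4.9.
Var(T) = 16² = 256.
Var(D) = a²·Var(T) = 2²·256 = 1024 (the additive constant -3.1 does not affect variance).

E[D] = 4.9, Var(D) = 1024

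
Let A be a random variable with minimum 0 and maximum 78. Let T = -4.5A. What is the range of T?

Range of A = 78 − 0 = 78.
Range(T) = |a|·Range(A) = |-4.5|·78 = 351.

Range(T) = 351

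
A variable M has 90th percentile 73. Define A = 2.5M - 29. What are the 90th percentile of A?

Since a = 2.5 > 0 the transformation is increasing, so the 90th percentile of A = a·(P_{90} of M) + b = 2.5·73 + (-29) = 153.5.

90th percentile of A = 153.5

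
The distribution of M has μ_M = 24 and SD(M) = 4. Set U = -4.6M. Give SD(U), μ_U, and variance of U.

SD(U) = 18.4, μ_U = -110.4, variance of U = 338.56

U = -4.6M is linear with a = -4.6, b = 0.
SD(U) = |a|·SD(M) = |-4.6|·4 = 18.4.
μ_U = a·μ_M + b = (-4.6)·24 = -110.4.
variance of M = 4² = 16.
variance of U = a²·variance of M = (-4.6)²·16 = 338.56.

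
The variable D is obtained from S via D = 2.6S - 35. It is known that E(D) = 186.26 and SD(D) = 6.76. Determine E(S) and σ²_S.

E(S) = 85.1, σ²_S = 6.76

From D = 2.6S - 35: E(D) = a·E(S) + b, so E(S) = (E(D) − b)/a = (186.26 − (-35))/2.6 = 85.1.
σ²_D = 6.76² = 45.6976.
σ²_D = a²·σ²_S, so σ²_S = 45.6976/2.6² = 6.76.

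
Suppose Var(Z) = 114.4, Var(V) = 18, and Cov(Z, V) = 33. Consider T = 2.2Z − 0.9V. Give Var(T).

Var(T) = a²·Var(Z) + b²·Var(V) + 2ab·Cov(Z, V) with a = 2.2, b = -0.9.
= 2.2²·114.4 + (-0.9)²·18 + 2·2.2·(-0.9)·33
= 553.696 + 14.58 + (-130.68) = 437.596.

Var(T) = 437.596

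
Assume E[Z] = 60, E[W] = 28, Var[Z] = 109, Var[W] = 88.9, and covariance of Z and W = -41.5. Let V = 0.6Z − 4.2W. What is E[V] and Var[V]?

E[V] = -81.6, Var[V] = 1816.596

E[V] = 0.6·E[Z] + (-4.2)·E[W] = 0.6·60 + (-4.2)·28 = -81.6.
Var[V] = a²·Var[Z] + b²·Var[W] + 2ab·covariance of Z and W with a = 0.6, b = -4.2.
= 0.6²·109 + (-4.2)²·88.9 + 2·0.6·(-4.2)·(-41.5)
= 39.24 + 1568.196 + 209.16 = 1816.596.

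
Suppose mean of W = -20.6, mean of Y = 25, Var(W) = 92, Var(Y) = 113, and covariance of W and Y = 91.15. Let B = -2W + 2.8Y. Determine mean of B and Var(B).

mean of B = (-2)·mean of W + 2.8·mean of Y = (-2)·(-20.6) + 2.8·25 = 111.2.
Var(B) = a²·Var(W) + b²·Var(Y) + 2ab·covariance of W and Y with a = -2, b = 2.8.
= (-2)²·92 + 2.8²·113 + 2·(-2)·2.8·91.15
= 368 + 885.92 + (-1020.88) = 233.04.

mean of B = 111.2, Var(B) = 233.04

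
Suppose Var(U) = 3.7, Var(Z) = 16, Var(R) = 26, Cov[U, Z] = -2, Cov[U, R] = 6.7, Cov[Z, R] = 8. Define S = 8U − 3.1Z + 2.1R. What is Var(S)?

Var(S) = a²·Var(U) + b²·Var(Z) + c²·Var(R) + 2ab·Cov[U, Z] + 2ac·Cov[U, R] + 2bc·Cov[Z, R], with a = 8, b = -3.1, c = 2.1.
= 236.8 + 153.76 + 114.66 + 99.2 + 225.12 + (-104.16)
= 725.38.

Var(S) = 725.38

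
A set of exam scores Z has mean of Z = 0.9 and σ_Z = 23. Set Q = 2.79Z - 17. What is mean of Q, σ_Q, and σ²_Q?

mean of Q = -14.489, σ_Q = 64.17, σ²_Q = 4117.7889

Q = 2.79Z - 17 is linear with a = 2.79, b = -17.
mean of Q = a·mean of Z + b = 2.79·0.9 + (-17) = -14.489.
σ_Q = |a|·σ_Z = |2.79|·23 = 64.17.
σ²_Z = 23² = 529.
σ²_Q = a²·σ²_Z = 2.79²·529 = 4117.7889 (the additive constant -17 does not affect variance).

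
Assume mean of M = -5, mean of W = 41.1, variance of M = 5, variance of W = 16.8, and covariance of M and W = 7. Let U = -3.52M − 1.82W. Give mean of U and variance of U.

mean of U = (-3.52)·mean of M + (-1.82)·mean of W = (-3.52)·(-5) + (-1.82)·41.1 = -57.202.
variance of U = a²·variance of M + b²·variance of W + 2ab·covariance of M and W with a = -3.52, b = -1.82.
= (-3.52)²·5 + (-1.82)²·16.8 + 2·(-3.52)·(-1.82)·7
= 61.952 + 55.64832 + 89.6896 = 207.28992.

mean of U = -57.202, variance of U = 207.28992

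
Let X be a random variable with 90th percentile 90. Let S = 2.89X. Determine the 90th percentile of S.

Since a = 2.89 > 0 the transformation is increasing, so the 90th percentile of S = a·(P_{90} of X) + b = 2.89·90 = 260.1.

90th percentile of S = 260.1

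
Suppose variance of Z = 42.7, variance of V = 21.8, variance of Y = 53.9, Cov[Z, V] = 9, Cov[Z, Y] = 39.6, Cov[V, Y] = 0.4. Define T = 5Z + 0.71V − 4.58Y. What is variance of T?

variance of T = 456.7359

variance of T = a²·variance of Z + b²·variance of V + c²·variance of Y + 2ab·Cov[Z, V] + 2ac·Cov[Z, Y] + 2bc·Cov[V, Y], with a = 5, b = 0.71, c = -4.58.
= 1067.5 + 10.98938 + 1130.62796 + 63.9 + (-1813.68) + (-2.60144)
= 456.7359.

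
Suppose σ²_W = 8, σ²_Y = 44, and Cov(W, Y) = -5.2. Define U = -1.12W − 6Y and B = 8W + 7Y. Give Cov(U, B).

By bilinearity, Cov(U, B) = ac·σ²_W + bd·σ²_Y + (ad+bc)·Cov(W, Y), with a=-1.12, b=-6, c=8, d=7.
ac·σ²_W = (-1.12)·8·8 = -71.68
bd·σ²_Y = (-6)·7·44 = -1848
(ad+bc)·Cov(W, Y) = (-55.84)·(-5.2) = 290.368
Cov(U, B) = -71.68 + (-1848) + 290.368 = -1629.312.

Cov(U, B) = -1629.312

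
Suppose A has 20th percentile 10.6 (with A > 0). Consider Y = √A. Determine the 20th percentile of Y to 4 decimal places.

√A is increasing, so P_{20}(Y) = g(P_{20}(A)) ≈ 3.2558.

20th percentile of Y = 3.2558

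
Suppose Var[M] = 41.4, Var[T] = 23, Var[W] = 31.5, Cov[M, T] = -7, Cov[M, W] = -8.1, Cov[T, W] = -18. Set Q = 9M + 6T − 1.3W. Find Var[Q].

Var[Q] = 3948.975

Var[Q] = a²·Var[M] + b²·Var[T] + c²·Var[W] + 2ab·Cov[M, T] + 2ac·Cov[M, W] + 2bc·Cov[T, W], with a = 9, b = 6, c = -1.3.
= 3353.4 + 828 + 53.235 + (-756) + 189.54 + 280.8
= 3948.975.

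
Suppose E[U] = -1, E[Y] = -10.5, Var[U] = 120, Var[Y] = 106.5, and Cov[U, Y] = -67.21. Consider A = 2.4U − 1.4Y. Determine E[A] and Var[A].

E[A] = 12.3, Var[A] = 1351.5912

E[A] = 2.4·E[U] + (-1.4)·E[Y] = 2.4·(-1) + (-1.4)·(-10.5) = 12.3.
Var[A] = a²·Var[U] + b²·Var[Y] + 2ab·Cov[U, Y] with a = 2.4, b = -1.4.
= 2.4²·120 + (-1.4)²·106.5 + 2·2.4·(-1.4)·(-67.21)
= 691.2 + 208.74 + 451.6512 = 1351.5912.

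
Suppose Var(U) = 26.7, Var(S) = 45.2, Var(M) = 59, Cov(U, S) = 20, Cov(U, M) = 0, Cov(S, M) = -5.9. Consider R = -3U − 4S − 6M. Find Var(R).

Var(R) = a²·Var(U) + b²·Var(S) + c²·Var(M) + 2ab·Cov(U, S) + 2ac·Cov(U, M) + 2bc·Cov(S, M), with a = -3, b = -4, c = -6.
= 240.3 + 723.2 + 2124 + 480 + 0 + (-283.2)
= 3284.3.

Var(R) = 3284.3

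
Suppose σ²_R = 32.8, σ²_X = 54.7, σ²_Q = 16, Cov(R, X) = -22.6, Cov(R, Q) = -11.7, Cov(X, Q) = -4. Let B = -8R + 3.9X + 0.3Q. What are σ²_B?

σ²_B = a²·σ²_R + b²·σ²_X + c²·σ²_Q + 2ab·Cov(R, X) + 2ac·Cov(R, Q) + 2bc·Cov(X, Q), with a = -8, b = 3.9, c = 0.3.
= 2099.2 + 831.987 + 1.44 + 1410.24 + 56.16 + (-9.36)
= 4389.667.

σ²_B = 4389.667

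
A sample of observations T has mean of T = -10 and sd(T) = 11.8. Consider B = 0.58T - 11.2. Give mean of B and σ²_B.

mean of B = -17, σ²_B = 46.840336

B = 0.58T - 11.2 is linear with a = 0.58, b = -11.2.
mean of B = a·mean of T + b = 0.58·(-10) + (-11.2) = -17.
σ²_T = 11.8² = 139.24.
σ²_B = a²·σ²_T = 0.58²·139.24 = 46.840336 (the additive constant -11.2 does not affect variance).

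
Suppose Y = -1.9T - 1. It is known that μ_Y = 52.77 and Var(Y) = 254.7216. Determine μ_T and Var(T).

μ_T = -28.3, Var(T) = 70.56

From Y = -1.9T - 1: μ_Y = a·μ_T + b, so μ_T = (μ_Y − b)/a = (52.77 − (-1))/(-1.9) = -28.3.
Var(Y) = a²·Var(T), so Var(T) = 254.7216/(-1.9)² = 70.56.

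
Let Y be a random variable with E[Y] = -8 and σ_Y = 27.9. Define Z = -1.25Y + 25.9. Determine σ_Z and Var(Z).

Z = -1.25Y + 25.9 is linear with a = -1.25, b = 25.9.
σ_Z = |a|·σ_Y = |-1.25|·27.9 = 34.875.
Var(Y) = 27.9² = 778.41.
Var(Z) = a²·Var(Y) = (-1.25)²·778.41 = 1216.265625 (the additive constant 25.9 does not affect variance).

σ_Z = 34.875, Var(Z) = 1216.265625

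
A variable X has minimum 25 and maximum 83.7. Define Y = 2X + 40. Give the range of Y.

Range of X = 83.7 − 25 = 58.7.
Range(Y) = |a|·Range(X) = |2|·58.7 = 117.4.

Range(Y) = 117.4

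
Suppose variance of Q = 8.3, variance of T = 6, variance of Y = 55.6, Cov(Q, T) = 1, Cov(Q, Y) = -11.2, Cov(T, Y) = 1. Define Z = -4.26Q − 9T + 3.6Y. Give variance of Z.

variance of Z = 1712.60748

variance of Z = a²·variance of Q + b²·variance of T + c²·variance of Y + 2ab·Cov(Q, T) + 2ac·Cov(Q, Y) + 2bc·Cov(T, Y), with a = -4.26, b = -9, c = 3.6.
= 150.62508 + 486 + 720.576 + 76.68 + 343.5264 + (-64.8)
= 1712.60748.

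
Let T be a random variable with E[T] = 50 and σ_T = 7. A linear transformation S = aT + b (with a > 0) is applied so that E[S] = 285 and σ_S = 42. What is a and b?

σ_S = a·σ_T (a > 0), so a = 42/7 = 6.
E[S] = a·E[T] + b, so b = 285 − 6·50 = -15.

a = 6, b = -15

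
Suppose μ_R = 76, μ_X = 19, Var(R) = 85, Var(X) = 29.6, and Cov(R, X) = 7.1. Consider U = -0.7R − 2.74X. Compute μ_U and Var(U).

μ_U = -105.26, Var(U) = 291.11056

μ_U = (-0.7)·μ_R + (-2.74)·μ_X = (-0.7)·76 + (-2.74)·19 = -105.26.
Var(U) = a²·Var(R) + b²·Var(X) + 2ab·Cov(R, X) with a = -0.7, b = -2.74.
= (-0.7)²·85 + (-2.74)²·29.6 + 2·(-0.7)·(-2.74)·7.1
= 41.65 + 222.22496 + 27.2356 = 291.11056.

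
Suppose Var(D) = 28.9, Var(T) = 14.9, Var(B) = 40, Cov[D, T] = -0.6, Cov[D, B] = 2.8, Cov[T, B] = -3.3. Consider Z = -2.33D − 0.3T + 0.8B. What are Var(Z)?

Var(Z) = a²·Var(D) + b²·Var(T) + c²·Var(B) + 2ab·Cov[D, T] + 2ac·Cov[D, B] + 2bc·Cov[T, B], with a = -2.33, b = -0.3, c = 0.8.
= 156.89521 + 1.341 + 25.6 + (-0.8388) + (-10.4384) + 1.584
= 174.14301.

Var(Z) = 174.14301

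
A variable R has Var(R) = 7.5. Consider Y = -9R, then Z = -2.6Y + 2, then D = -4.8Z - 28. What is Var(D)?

Var(D) = 94618.368

Var(Y) = (-9)²·7.5 = 607.5.
Var(Z) = (-2.6)²·607.5 = 4106.7.
Var(D) = (-4.8)²·4106.7 = 94618.368.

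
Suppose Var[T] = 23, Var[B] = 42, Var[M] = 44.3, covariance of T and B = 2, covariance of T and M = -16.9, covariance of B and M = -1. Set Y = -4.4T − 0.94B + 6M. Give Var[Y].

Var[Y] = 2997.3352

Var[Y] = a²·Var[T] + b²·Var[B] + c²·Var[M] + 2ab·covariance of T and B + 2ac·covariance of T and M + 2bc·covariance of B and M, with a = -4.4, b = -0.94, c = 6.
= 445.28 + 37.1112 + 1594.8 + 16.544 + 892.32 + 11.28
= 2997.3352.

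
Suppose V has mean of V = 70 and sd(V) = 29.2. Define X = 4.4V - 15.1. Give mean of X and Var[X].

mean of X = 292.9, Var[X] = 16507.1104

X = 4.4V - 15.1 is linear with a = 4.4, b = -15.1.
mean of X = a·mean of V + b = 4.4·70 + (-15.1) = 292.9.
Var[V] = 29.2² = 852.64.
Var[X] = a²·Var[V] = 4.4²·852.64 = 16507.1104 (the additive constant -15.1 does not affect variance).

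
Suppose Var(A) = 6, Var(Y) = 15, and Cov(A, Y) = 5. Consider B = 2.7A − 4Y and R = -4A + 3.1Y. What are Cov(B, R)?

By bilinearity, Cov(B, R) = ac·Var(A) + bd·Var(Y) + (ad+bc)·Cov(A, Y), with a=2.7, b=-4, c=-4, d=3.1.
ac·Var(A) = 2.7·(-4)·6 = -64.8
bd·Var(Y) = (-4)·3.1·15 = -186
(ad+bc)·Cov(A, Y) = (24.37)·5 = 121.85
Cov(B, R) = -64.8 + (-186) + 121.85 = -128.95.

Cov(B, R) = -128.95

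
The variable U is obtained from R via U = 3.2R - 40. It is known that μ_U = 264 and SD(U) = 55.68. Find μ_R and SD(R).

μ_R = 95, SD(R) = 17.4

From U = 3.2R - 40: μ_U = a·μ_R + b, so μ_R = (μ_U − b)/a = (264 − (-40))/3.2 = 95.
SD(U) = |a|·SD(R), so SD(R) = 55.68/|3.2| = 17.4.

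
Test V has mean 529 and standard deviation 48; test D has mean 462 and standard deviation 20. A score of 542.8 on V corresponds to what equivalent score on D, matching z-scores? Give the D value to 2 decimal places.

z = (542.8 − 529)/48 = 0.2875.
D = 462 + z·20 = 462 + (542.8 − 529)·20/48 = 467.75.

D = 467.75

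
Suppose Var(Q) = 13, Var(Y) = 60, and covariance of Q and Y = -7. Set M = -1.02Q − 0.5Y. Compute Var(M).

Var(M) = 21.3852

Var(M) = a²·Var(Q) + b²·Var(Y) + 2ab·covariance of Q and Y with a = -1.02, b = -0.5.
= (-1.02)²·13 + (-0.5)²·60 + 2·(-1.02)·(-0.5)·(-7)
= 13.5252 + 15 + (-7.14) = 21.3852.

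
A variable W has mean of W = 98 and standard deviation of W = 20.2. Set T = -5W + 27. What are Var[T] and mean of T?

Var[T] = 10201, mean of T = -463

T = -5W + 27 is linear with a = -5, b = 27.
Var[W] = 20.2² = 408.04.
Var[T] = a²·Var[W] = (-5)²·408.04 = 10201 (the additive constant 27 does not affect variance).
mean of T = a·mean of W + b = (-5)·98 + 27 = -463.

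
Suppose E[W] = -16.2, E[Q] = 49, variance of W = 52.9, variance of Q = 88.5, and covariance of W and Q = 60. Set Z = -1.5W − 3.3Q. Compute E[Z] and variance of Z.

E[Z] = -137.4, variance of Z = 1676.79

E[Z] = (-1.5)·E[W] + (-3.3)·E[Q] = (-1.5)·(-16.2) + (-3.3)·49 = -137.4.
variance of Z = a²·variance of W + b²·variance of Q + 2ab·covariance of W and Q with a = -1.5, b = -3.3.
= (-1.5)²·52.9 + (-3.3)²·88.5 + 2·(-1.5)·(-3.3)·60
= 119.025 + 963.765 + 594 = 1676.79.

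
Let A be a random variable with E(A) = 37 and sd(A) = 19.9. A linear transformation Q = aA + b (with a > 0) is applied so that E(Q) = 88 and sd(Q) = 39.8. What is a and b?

sd(Q) = a·sd(A) (a > 0), so a = 39.8/19.9 = 2.
E(Q) = a·E(A) + b, so b = 88 − 2·37 = 14.

a = 2, b = 14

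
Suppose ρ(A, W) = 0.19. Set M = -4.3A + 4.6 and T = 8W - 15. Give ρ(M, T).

Linear rescalings preserve |correlation|; the slopes -4.3 and 8 have opposite signs, so the correlation flips sign: ρ(M, T) = −ρ(A, W) = -0.19.

ρ(M, T) = -0.19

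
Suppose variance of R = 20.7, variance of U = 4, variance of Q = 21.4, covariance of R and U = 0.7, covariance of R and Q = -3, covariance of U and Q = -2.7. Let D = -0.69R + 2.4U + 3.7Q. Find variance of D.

variance of D = 290.90887

variance of D = a²·variance of R + b²·variance of U + c²·variance of Q + 2ab·covariance of R and U + 2ac·covariance of R and Q + 2bc·covariance of U and Q, with a = -0.69, b = 2.4, c = 3.7.
= 9.85527 + 23.04 + 292.966 + (-2.3184) + 15.318 + (-47.952)
= 290.90887.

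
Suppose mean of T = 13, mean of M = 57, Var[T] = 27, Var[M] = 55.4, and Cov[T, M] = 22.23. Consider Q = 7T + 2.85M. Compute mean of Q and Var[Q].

mean of Q = 253.45, Var[Q] = 2659.9635

mean of Q = 7·mean of T + 2.85·mean of M = 7·13 + 2.85·57 = 253.45.
Var[Q] = a²·Var[T] + b²·Var[M] + 2ab·Cov[T, M] with a = 7, b = 2.85.
= 7²·27 + 2.85²·55.4 + 2·7·2.85·22.23
= 1323 + 449.9865 + 886.977 = 2659.9635.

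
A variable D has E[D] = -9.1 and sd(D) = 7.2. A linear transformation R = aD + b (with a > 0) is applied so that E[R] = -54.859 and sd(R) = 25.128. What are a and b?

sd(R) = a·sd(D) (a > 0), so a = 25.128/7.2 = 3.49.
E[R] = a·E[D] + b, so b = -54.859 − 3.49·(-9.1) = -23.1.

a = 3.49, b = -23.1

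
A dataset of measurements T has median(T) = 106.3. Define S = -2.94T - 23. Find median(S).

A linear map preserves order up to sign, so median(S) = a·median(T) + b = (-2.94)·106.3 + (-23) = -335.522.

median(S) = -335.522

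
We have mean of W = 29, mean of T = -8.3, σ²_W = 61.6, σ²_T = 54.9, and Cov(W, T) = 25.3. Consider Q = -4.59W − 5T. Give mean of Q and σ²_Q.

mean of Q = (-4.59)·mean of W + (-5)·mean of T = (-4.59)·29 + (-5)·(-8.3) = -91.61.
σ²_Q = a²·σ²_W + b²·σ²_T + 2ab·Cov(W, T) with a = -4.59, b = -5.
= (-4.59)²·61.6 + (-5)²·54.9 + 2·(-4.59)·(-5)·25.3
= 1297.79496 + 1372.5 + 1161.27 = 3831.56496.

mean of Q = -91.61, σ²_Q = 3831.56496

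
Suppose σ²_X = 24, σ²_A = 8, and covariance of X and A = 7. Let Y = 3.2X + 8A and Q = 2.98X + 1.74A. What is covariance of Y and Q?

covariance of Y and Q = 546.08

By bilinearity, covariance of Y and Q = ac·σ²_X + bd·σ²_A + (ad+bc)·covariance of X and A, with a=3.2, b=8, c=2.98, d=1.74.
ac·σ²_X = 3.2·2.98·24 = 228.864
bd·σ²_A = 8·1.74·8 = 111.36
(ad+bc)·covariance of X and A = (29.408)·7 = 205.856
covariance of Y and Q = 228.864 + 111.36 + 205.856 = 546.08.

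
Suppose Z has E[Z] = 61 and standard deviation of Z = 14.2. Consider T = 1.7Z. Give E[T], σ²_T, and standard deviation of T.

T = 1.7Z is linear with a = 1.7, b = 0.
E[T] = a·E[Z] + b = 1.7·61 = 103.7.
σ²_Z = 14.2² = 201.64.
σ²_T = a²·σ²_Z = 1.7²·201.64 = 582.7396.
standard deviation of T = |a|·standard deviation of Z = |1.7|·14.2 = 24.14.

E[T] = 103.7, σ²_T = 582.7396, standard deviation of T = 24.14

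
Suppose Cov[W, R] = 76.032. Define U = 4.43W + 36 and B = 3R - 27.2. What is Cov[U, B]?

Cov[U, B] = a·c·Cov[W, R] = 4.43·3·76.032 = 1010.46528. Additive constants drop out.

Cov[U, B] = 1010.46528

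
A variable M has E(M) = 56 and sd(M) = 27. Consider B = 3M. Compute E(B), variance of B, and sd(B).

E(B) = 168, variance of B = 6561, sd(B) = 81

B = 3M is linear with a = 3, b = 0.
E(B) = a·E(M) + b = 3·56 = 168.
variance of M = 27² = 729.
variance of B = a²·variance of M = 3²·729 = 6561.
sd(B) = |a|·sd(M) = |3|·27 = 81.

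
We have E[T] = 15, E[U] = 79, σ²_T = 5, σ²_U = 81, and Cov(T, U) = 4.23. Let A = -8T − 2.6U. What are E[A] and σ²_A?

E[A] = -325.4, σ²_A = 1043.528

E[A] = (-8)·E[T] + (-2.6)·E[U] = (-8)·15 + (-2.6)·79 = -325.4.
σ²_A = a²·σ²_T + b²·σ²_U + 2ab·Cov(T, U) with a = -8, b = -2.6.
= (-8)²·5 + (-2.6)²·81 + 2·(-8)·(-2.6)·4.23
= 320 + 547.56 + 175.968 = 1043.528.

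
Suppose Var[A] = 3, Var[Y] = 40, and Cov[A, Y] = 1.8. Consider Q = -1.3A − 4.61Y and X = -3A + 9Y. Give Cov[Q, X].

By bilinearity, Cov[Q, X] = ac·Var[A] + bd·Var[Y] + (ad+bc)·Cov[A, Y], with a=-1.3, b=-4.61, c=-3, d=9.
ac·Var[A] = (-1.3)·(-3)·3 = 11.7
bd·Var[Y] = (-4.61)·9·40 = -1659.6
(ad+bc)·Cov[A, Y] = (2.13)·1.8 = 3.834
Cov[Q, X] = 11.7 + (-1659.6) + 3.834 = -1644.066.

Cov[Q, X] = -1644.066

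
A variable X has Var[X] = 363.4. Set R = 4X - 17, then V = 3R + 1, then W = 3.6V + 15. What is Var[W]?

Var[R] = 4²·363.4 = 5814.4.
Var[V] = 3²·5814.4 = 52329.6.
Var[W] = 3.6²·52329.6 = 678191.616.

Var[W] = 678191.616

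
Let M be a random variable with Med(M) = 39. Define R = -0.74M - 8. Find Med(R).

Med(R) = -36.86

A linear map preserves order up to sign, so Med(R) = a·Med(M) + b = (-0.74)·39 + (-8) = -36.86.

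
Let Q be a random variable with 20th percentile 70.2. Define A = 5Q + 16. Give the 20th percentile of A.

Since a = 5 > 0 the transformation is increasing, so the 20th percentile of A = a·(P_{20} of Q) + b = 5·70.2 + 16 = 367.

20th percentile of A = 367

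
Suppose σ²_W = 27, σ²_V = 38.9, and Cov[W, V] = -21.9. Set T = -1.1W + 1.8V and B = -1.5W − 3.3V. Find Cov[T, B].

Cov[T, B] = -206.883

By bilinearity, Cov[T, B] = ac·σ²_W + bd·σ²_V + (ad+bc)·Cov[W, V], with a=-1.1, b=1.8, c=-1.5, d=-3.3.
ac·σ²_W = (-1.1)·(-1.5)·27 = 44.55
bd·σ²_V = 1.8·(-3.3)·38.9 = -231.066
(ad+bc)·Cov[W, V] = (0.93)·(-21.9) = -20.367
Cov[T, B] = 44.55 + (-231.066) + (-20.367) = -206.883.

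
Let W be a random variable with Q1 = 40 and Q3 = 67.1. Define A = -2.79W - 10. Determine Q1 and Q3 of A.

a = -2.79 < 0 reverses order: Q1(A) comes from Q3(W), Q3(A) from Q1(W).
Q1(A) = (-2.79)·67.1 + (-10) = -197.209; Q3(A) = (-2.79)·40 + (-10) = -121.6.

Q1(A) = -197.209, Q3(A) = -121.6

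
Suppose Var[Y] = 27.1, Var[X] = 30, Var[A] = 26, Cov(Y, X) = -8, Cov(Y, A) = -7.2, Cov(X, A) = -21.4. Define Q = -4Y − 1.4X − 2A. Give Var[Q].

Var[Q] = a²·Var[Y] + b²·Var[X] + c²·Var[A] + 2ab·Cov(Y, X) + 2ac·Cov(Y, A) + 2bc·Cov(X, A), with a = -4, b = -1.4, c = -2.
= 433.6 + 58.8 + 104 + (-89.6) + (-115.2) + (-119.84)
= 271.76.

Var[Q] = 271.76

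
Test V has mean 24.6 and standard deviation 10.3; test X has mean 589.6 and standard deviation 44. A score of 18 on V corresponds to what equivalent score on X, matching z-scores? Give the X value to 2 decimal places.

z = (18 − 24.6)/10.3 ≈ -0.6408.
X = 589.6 + z·44 = 589.6 + (18 − 24.6)·44/10.3 ≈ 561.41.

X = 561.41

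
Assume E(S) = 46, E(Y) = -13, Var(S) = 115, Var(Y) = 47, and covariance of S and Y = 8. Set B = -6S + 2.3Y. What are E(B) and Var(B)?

E(B) = (-6)·E(S) + 2.3·E(Y) = (-6)·46 + 2.3·(-13) = -305.9.
Var(B) = a²·Var(S) + b²·Var(Y) + 2ab·covariance of S and Y with a = -6, b = 2.3.
= (-6)²·115 + 2.3²·47 + 2·(-6)·2.3·8
= 4140 + 248.63 + (-220.8) = 4167.83.

E(B) = -305.9, Var(B) = 4167.83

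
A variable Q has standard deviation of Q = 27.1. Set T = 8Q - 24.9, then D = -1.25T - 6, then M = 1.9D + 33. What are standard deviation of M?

standard deviation of M = 514.9

standard deviation of T = |8|·27.1 = 216.8.
standard deviation of D = |-1.25|·216.8 = 271.
standard deviation of M = |1.9|·271 = 514.9.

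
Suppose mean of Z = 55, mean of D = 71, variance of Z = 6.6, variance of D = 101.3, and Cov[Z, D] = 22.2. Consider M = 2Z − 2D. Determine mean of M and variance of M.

mean of M = -32, variance of M = 254

mean of M = 2·mean of Z + (-2)·mean of D = 2·55 + (-2)·71 = -32.
variance of M = a²·variance of Z + b²·variance of D + 2ab·Cov[Z, D] with a = 2, b = -2.
= 2²·6.6 + (-2)²·101.3 + 2·2·(-2)·22.2
= 26.4 + 405.2 + (-177.6) = 254.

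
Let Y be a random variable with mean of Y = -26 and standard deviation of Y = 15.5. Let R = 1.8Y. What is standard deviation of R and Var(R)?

R = 1.8Y is linear with a = 1.8, b = 0.
standard deviation of R = |a|·standard deviation of Y = |1.8|·15.5 = 27.9.
Var(Y) = 15.5² = 240.25.
Var(R) = a²·Var(Y) = 1.8²·240.25 = 778.41.

standard deviation of R = 27.9, Var(R) = 778.41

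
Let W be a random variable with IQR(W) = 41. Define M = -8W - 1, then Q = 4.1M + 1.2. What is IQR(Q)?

IQR(M) = |-8|·41 = 328.
IQR(Q) = |4.1|·328 = 1344.8.

IQR(Q) = 1344.8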